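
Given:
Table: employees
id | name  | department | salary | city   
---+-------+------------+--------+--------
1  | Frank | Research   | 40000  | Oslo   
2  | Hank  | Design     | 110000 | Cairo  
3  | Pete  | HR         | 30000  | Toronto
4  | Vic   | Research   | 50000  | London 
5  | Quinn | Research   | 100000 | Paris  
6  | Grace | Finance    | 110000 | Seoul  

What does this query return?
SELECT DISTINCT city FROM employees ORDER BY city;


All 'city' values (row order): Oslo, Cairo, Toronto, London, Paris, Seoul
Removing duplicates leaves 6 unique value(s).

6 values:
Cairo
London
Oslo
Paris
Seoul
Toronto


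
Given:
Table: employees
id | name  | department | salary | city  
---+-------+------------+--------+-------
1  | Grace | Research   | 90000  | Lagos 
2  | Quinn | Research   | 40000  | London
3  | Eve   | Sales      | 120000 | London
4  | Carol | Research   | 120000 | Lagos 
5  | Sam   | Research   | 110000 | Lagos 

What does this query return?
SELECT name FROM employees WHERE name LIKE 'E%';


LIKE 'E%' matches names starting with 'E'
Matching: 1

1 rows:
Eve


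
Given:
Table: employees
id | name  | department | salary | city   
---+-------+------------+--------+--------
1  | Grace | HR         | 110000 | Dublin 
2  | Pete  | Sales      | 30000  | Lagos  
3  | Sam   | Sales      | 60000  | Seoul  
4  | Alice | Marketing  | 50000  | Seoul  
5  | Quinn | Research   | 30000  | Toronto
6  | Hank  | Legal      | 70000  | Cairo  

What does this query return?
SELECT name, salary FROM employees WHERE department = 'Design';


Filtering: department = 'Design'
Matching rows: 0

Empty result set (0 rows)


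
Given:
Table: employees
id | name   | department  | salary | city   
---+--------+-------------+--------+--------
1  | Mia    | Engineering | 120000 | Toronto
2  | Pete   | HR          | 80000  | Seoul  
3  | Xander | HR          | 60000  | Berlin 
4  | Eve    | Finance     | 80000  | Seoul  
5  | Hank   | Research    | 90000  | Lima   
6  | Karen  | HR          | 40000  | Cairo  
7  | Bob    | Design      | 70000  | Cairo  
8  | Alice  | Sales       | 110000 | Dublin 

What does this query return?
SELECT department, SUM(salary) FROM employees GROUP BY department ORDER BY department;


Summing salary within each department:
  Design: 70000 = 70000
  Engineering: 120000 = 120000
  Finance: 80000 = 80000
  HR: 80000 + 60000 + 40000 = 180000
  Research: 90000 = 90000
  Sales: 110000 = 110000


6 groups:
Design, 70000
Engineering, 120000
Finance, 80000
HR, 180000
Research, 90000
Sales, 110000


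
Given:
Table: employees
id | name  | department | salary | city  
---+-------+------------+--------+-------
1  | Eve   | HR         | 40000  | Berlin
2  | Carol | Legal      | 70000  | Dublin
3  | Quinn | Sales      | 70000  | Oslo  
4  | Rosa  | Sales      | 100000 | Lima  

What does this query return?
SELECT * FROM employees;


SELECT * returns all 4 rows with all columns

4 rows:
1, Eve, HR, 40000, Berlin
2, Carol, Legal, 70000, Dublin
3, Quinn, Sales, 70000, Oslo
4, Rosa, Sales, 100000, Lima


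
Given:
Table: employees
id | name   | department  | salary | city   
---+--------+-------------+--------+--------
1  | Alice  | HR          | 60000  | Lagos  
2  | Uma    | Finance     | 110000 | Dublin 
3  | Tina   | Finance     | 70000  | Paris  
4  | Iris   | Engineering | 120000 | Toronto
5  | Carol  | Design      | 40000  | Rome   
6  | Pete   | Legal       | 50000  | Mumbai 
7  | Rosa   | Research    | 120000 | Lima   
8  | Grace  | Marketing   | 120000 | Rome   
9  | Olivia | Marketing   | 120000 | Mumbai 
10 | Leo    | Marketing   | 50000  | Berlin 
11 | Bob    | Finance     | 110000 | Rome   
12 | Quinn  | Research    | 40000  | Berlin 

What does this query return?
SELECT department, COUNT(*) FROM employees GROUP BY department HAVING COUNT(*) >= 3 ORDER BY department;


Groups with count >= 3:
  Finance: 3 -> PASS
  Marketing: 3 -> PASS
  Design: 1 -> filtered out
  Engineering: 1 -> filtered out
  HR: 1 -> filtered out
  Legal: 1 -> filtered out
  Research: 2 -> filtered out


2 groups:
Finance, 3
Marketing, 3


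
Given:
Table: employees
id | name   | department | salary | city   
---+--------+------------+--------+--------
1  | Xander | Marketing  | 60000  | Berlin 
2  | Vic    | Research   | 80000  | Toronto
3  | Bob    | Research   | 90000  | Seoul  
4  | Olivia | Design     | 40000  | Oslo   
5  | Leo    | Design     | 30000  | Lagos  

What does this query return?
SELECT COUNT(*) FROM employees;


COUNT(*) counts all rows

5


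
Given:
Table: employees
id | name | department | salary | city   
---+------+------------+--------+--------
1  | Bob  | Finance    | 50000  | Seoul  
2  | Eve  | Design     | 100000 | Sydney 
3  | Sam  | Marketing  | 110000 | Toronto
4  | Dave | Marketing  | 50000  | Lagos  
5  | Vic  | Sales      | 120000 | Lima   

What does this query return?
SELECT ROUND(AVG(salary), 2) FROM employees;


SUM(salary) = 430000
COUNT = 5
ROUND(AVG, 2) = ROUND(430000 / 5, 2) = 86000.0

86000.0


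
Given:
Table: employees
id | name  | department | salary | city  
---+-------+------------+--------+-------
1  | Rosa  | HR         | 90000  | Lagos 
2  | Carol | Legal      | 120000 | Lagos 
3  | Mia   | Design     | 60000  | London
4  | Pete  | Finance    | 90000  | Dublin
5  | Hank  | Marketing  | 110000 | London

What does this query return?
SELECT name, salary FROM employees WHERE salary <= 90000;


Filtering: salary <= 90000
Matching: 3 rows

3 rows:
Rosa, 90000
Mia, 60000
Pete, 90000


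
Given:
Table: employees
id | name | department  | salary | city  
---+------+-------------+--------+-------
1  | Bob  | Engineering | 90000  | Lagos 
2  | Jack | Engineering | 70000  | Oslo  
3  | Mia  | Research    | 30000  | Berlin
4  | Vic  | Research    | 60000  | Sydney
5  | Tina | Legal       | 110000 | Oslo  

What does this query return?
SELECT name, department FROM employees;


Projecting columns: name, department

5 rows:
Bob, Engineering
Jack, Engineering
Mia, Research
Vic, Research
Tina, Legal


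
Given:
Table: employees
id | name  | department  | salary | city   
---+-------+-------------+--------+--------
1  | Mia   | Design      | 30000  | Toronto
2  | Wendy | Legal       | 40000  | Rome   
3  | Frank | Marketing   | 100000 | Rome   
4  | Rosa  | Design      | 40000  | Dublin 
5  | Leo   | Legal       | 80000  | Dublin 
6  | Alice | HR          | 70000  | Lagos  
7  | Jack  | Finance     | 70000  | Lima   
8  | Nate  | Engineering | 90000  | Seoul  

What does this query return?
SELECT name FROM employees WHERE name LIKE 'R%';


LIKE 'R%' matches names starting with 'R'
Matching: 1

1 rows:
Rosa


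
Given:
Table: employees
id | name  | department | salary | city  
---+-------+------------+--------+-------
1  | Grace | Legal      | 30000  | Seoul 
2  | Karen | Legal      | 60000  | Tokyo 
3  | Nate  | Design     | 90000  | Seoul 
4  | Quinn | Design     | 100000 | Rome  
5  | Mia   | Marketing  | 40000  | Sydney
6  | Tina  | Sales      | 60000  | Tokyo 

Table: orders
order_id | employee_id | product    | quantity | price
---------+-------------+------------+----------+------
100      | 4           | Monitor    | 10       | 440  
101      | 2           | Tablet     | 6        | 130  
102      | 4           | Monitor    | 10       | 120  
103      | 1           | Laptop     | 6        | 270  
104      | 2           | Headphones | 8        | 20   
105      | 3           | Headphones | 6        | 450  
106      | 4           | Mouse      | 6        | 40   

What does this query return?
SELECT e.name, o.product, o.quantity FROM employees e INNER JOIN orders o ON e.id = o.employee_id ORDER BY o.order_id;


Joining employees.id = orders.employee_id:
  employee Quinn (id=4) -> order Monitor
  employee Karen (id=2) -> order Tablet
  employee Quinn (id=4) -> order Monitor
  employee Grace (id=1) -> order Laptop
  employee Karen (id=2) -> order Headphones
  employee Nate (id=3) -> order Headphones
  employee Quinn (id=4) -> order Mouse


7 rows:
Quinn, Monitor, 10
Karen, Tablet, 6
Quinn, Monitor, 10
Grace, Laptop, 6
Karen, Headphones, 8
Nate, Headphones, 6
Quinn, Mouse, 6


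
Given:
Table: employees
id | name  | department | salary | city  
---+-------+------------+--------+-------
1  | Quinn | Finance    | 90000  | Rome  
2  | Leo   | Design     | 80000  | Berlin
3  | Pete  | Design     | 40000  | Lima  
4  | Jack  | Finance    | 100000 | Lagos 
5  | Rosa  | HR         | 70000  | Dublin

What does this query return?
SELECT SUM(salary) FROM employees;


SUM(salary) = 90000 + 80000 + 40000 + 100000 + 70000 = 380000

380000


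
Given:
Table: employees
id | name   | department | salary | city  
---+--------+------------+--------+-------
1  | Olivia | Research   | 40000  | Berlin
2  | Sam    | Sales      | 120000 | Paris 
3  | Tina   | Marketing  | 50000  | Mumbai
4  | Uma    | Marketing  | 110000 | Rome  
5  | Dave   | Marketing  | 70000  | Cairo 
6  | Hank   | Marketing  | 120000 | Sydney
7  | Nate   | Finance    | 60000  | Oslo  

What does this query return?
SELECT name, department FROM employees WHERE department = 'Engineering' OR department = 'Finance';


Filtering: department = 'Engineering' OR 'Finance'
Matching: 1 rows

1 rows:
Nate, Finance


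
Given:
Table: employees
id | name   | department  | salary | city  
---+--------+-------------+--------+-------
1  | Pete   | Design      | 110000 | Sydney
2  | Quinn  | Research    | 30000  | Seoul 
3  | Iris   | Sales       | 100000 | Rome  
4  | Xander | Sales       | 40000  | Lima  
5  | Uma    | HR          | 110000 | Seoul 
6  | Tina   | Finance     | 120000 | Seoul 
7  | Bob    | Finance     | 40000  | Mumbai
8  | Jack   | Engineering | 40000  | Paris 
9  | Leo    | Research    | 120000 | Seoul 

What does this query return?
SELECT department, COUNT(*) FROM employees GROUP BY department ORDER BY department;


Assigning each row to its department group:
  Pete -> Design
  Quinn -> Research
  Iris -> Sales
  Xander -> Sales
  Uma -> HR
  Tina -> Finance
  Bob -> Finance
  Jack -> Engineering
  Leo -> Research


6 groups:
Design, 1
Engineering, 1
Finance, 2
HR, 1
Research, 2
Sales, 2


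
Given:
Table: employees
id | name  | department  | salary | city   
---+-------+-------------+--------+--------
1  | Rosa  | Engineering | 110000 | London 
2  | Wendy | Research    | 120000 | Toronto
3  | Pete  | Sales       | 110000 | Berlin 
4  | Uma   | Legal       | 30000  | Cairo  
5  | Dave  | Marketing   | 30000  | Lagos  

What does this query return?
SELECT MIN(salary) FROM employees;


Salaries: 110000, 120000, 110000, 30000, 30000
MIN = 30000

30000


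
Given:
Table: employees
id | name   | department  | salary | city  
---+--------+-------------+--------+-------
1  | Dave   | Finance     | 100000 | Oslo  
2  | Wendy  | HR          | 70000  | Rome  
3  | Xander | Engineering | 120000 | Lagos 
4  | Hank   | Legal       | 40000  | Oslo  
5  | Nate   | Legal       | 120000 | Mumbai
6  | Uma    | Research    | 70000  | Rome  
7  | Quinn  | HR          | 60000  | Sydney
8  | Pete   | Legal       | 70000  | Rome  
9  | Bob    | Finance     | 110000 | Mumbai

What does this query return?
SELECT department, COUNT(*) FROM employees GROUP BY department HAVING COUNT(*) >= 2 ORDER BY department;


Groups with count >= 2:
  Finance: 2 -> PASS
  HR: 2 -> PASS
  Legal: 3 -> PASS
  Engineering: 1 -> filtered out
  Research: 1 -> filtered out


3 groups:
Finance, 2
HR, 2
Legal, 3


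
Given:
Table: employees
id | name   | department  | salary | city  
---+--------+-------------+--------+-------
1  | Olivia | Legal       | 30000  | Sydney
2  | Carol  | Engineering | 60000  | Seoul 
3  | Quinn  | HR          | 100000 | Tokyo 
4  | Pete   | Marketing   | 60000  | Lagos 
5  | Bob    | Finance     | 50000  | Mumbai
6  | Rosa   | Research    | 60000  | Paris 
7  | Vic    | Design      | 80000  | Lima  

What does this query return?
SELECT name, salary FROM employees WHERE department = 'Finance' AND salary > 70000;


Filtering: department = 'Finance' AND salary > 70000
Matching: 0 rows

Empty result set (0 rows)


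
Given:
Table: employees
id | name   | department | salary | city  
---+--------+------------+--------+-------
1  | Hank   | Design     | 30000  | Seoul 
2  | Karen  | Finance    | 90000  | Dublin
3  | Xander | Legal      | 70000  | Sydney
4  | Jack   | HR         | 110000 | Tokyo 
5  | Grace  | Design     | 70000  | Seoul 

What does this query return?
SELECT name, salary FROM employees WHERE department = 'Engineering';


Filtering: department = 'Engineering'
Matching rows: 0

Empty result set (0 rows)


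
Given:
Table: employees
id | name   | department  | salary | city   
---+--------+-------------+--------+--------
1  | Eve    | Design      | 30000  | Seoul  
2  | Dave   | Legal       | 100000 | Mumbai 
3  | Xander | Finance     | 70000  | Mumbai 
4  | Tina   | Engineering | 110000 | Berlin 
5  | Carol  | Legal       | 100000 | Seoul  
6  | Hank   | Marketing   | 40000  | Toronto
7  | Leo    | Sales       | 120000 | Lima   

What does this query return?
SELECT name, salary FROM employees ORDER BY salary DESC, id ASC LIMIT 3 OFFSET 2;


Sort by salary DESC (id ASC tiebreak), then skip 2 and take 3
Rows 3 through 5

3 rows:
Dave, 100000
Carol, 100000
Xander, 70000


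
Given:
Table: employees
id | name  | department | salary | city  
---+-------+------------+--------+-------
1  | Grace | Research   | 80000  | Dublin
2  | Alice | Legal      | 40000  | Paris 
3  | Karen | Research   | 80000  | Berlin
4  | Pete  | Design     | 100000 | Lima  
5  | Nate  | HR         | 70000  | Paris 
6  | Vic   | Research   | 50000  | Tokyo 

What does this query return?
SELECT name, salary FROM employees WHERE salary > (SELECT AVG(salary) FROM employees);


Subquery: AVG(salary) = 70000.0
Filtering: salary > 70000.0
  Grace (80000) -> MATCH
  Karen (80000) -> MATCH
  Pete (100000) -> MATCH


3 rows:
Grace, 80000
Karen, 80000
Pete, 100000


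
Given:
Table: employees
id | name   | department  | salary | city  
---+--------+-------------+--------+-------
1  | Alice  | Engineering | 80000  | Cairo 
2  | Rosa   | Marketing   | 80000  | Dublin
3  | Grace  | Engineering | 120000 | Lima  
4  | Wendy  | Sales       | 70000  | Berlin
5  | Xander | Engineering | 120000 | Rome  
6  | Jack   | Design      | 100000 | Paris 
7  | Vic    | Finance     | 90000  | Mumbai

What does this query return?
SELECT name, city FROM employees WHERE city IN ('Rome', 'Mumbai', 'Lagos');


Filtering: city IN ('Rome', 'Mumbai', 'Lagos')
Matching: 2 rows

2 rows:
Xander, Rome
Vic, Mumbai


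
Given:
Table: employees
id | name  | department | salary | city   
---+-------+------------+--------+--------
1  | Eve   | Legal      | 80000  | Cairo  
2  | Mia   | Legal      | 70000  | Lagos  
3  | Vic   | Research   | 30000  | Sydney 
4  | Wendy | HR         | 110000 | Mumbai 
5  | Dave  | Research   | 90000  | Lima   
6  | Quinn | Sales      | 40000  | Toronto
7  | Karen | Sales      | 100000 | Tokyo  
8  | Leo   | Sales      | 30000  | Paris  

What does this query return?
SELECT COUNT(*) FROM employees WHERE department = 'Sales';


Counting rows where department = 'Sales'
  Quinn -> MATCH
  Karen -> MATCH
  Leo -> MATCH


3


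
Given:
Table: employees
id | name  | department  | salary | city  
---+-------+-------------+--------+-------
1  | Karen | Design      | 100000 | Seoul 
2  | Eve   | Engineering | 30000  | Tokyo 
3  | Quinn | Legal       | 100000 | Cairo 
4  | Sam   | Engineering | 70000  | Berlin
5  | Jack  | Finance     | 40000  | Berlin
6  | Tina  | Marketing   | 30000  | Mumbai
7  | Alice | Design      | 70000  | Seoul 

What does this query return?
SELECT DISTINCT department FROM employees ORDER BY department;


All 'department' values (row order): Design, Engineering, Legal, Engineering, Finance, Marketing, Design
Removing duplicates leaves 5 unique value(s).

5 values:
Design
Engineering
Finance
Legal
Marketing


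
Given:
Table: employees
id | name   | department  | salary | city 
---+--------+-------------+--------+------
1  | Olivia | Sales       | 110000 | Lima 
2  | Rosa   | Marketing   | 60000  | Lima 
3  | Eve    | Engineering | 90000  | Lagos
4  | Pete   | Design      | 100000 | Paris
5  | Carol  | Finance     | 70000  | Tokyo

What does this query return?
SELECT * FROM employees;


SELECT * returns all 5 rows with all columns

5 rows:
1, Olivia, Sales, 110000, Lima
2, Rosa, Marketing, 60000, Lima
3, Eve, Engineering, 90000, Lagos
4, Pete, Design, 100000, Paris
5, Carol, Finance, 70000, Tokyo


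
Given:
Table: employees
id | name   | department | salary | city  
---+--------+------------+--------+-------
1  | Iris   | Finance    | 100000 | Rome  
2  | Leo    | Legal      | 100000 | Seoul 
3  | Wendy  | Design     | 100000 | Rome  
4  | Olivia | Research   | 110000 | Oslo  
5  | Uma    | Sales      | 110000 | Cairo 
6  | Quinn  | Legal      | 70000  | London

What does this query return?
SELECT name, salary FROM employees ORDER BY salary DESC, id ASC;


Sorting by salary DESC, then id ASC for ties

6 rows:
Olivia, 110000
Uma, 110000
Iris, 100000
Leo, 100000
Wendy, 100000
Quinn, 70000


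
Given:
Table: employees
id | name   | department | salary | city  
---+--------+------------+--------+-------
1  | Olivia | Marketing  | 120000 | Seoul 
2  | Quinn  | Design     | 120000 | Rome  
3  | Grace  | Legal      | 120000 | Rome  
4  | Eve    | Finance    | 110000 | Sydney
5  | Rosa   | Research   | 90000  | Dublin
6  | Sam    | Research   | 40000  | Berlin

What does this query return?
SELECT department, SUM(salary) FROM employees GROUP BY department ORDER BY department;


Summing salary within each department:
  Design: 120000 = 120000
  Finance: 110000 = 110000
  Legal: 120000 = 120000
  Marketing: 120000 = 120000
  Research: 90000 + 40000 = 130000


5 groups:
Design, 120000
Finance, 110000
Legal, 120000
Marketing, 120000
Research, 130000


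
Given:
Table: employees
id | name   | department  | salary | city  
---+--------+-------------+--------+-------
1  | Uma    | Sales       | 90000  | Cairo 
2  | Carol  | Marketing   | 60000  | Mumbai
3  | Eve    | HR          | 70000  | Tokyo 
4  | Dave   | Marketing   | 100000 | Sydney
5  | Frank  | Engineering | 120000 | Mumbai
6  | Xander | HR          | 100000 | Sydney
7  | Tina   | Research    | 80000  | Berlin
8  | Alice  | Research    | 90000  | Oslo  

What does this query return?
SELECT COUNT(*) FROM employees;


COUNT(*) counts all rows

8


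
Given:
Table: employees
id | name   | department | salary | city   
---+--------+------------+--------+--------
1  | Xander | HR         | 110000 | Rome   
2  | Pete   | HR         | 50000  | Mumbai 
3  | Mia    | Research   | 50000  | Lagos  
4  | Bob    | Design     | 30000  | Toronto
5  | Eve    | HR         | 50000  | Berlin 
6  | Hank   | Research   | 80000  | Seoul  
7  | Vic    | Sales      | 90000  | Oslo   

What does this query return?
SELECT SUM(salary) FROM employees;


SUM(salary) = 110000 + 50000 + 50000 + 30000 + 50000 + 80000 + 90000 = 460000

460000


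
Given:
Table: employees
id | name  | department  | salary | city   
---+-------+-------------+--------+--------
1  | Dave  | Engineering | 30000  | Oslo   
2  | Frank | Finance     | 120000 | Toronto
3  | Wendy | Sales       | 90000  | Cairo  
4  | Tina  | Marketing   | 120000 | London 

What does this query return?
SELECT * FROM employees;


SELECT * returns all 4 rows with all columns

4 rows:
1, Dave, Engineering, 30000, Oslo
2, Frank, Finance, 120000, Toronto
3, Wendy, Sales, 90000, Cairo
4, Tina, Marketing, 120000, London


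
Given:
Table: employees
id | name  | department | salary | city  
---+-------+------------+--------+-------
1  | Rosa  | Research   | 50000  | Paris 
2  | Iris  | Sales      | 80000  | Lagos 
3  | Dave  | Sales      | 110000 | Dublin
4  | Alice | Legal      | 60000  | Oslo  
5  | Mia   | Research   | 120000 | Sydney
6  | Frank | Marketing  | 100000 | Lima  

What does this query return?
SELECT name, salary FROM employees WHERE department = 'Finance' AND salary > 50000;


Filtering: department = 'Finance' AND salary > 50000
Matching: 0 rows

Empty result set (0 rows)


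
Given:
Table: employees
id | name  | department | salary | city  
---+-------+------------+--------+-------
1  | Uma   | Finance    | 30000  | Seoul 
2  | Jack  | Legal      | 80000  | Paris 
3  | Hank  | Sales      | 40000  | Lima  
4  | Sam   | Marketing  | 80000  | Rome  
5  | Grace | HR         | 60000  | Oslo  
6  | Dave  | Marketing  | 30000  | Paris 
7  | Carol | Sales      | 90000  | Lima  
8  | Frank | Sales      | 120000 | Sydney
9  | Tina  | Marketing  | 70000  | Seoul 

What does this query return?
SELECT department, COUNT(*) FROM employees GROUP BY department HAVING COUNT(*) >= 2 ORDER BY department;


Groups with count >= 2:
  Marketing: 3 -> PASS
  Sales: 3 -> PASS
  Finance: 1 -> filtered out
  HR: 1 -> filtered out
  Legal: 1 -> filtered out


2 groups:
Marketing, 3
Sales, 3


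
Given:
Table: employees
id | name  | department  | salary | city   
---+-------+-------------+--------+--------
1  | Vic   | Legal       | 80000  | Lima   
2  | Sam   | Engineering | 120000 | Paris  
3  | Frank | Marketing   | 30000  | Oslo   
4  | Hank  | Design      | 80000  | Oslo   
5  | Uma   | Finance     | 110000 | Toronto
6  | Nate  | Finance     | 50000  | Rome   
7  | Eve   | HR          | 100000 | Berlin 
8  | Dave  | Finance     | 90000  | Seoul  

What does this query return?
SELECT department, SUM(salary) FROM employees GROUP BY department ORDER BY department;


Summing salary within each department:
  Design: 80000 = 80000
  Engineering: 120000 = 120000
  Finance: 110000 + 50000 + 90000 = 250000
  HR: 100000 = 100000
  Legal: 80000 = 80000
  Marketing: 30000 = 30000


6 groups:
Design, 80000
Engineering, 120000
Finance, 250000
HR, 100000
Legal, 80000
Marketing, 30000


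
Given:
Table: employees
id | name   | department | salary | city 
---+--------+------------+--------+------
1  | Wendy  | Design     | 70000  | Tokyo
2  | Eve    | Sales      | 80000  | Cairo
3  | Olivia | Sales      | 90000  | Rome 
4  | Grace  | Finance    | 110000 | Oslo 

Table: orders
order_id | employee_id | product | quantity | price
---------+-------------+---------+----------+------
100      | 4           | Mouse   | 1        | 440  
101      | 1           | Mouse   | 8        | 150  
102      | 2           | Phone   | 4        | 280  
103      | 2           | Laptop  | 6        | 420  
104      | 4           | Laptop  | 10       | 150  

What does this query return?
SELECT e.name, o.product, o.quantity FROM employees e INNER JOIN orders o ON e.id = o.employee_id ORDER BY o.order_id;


Joining employees.id = orders.employee_id:
  employee Grace (id=4) -> order Mouse
  employee Wendy (id=1) -> order Mouse
  employee Eve (id=2) -> order Phone
  employee Eve (id=2) -> order Laptop
  employee Grace (id=4) -> order Laptop


5 rows:
Grace, Mouse, 1
Wendy, Mouse, 8
Eve, Phone, 4
Eve, Laptop, 6
Grace, Laptop, 10


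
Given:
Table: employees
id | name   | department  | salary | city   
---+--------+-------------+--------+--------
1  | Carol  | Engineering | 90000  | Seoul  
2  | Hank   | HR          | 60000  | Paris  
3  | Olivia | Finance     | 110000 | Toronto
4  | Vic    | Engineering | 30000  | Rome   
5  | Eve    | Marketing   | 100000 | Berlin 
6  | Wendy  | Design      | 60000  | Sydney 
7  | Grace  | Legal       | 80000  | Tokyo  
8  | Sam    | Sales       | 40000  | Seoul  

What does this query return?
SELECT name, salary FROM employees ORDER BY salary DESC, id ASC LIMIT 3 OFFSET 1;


Sort by salary DESC (id ASC tiebreak), then skip 1 and take 3
Rows 2 through 4

3 rows:
Eve, 100000
Carol, 90000
Grace, 80000


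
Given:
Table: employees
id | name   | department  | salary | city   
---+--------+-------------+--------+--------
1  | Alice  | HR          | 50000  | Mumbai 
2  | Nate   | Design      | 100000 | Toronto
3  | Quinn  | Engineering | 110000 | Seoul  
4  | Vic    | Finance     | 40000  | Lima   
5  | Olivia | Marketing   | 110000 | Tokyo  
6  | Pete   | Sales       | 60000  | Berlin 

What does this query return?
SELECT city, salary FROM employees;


Projecting columns: city, salary

6 rows:
Mumbai, 50000
Toronto, 100000
Seoul, 110000
Lima, 40000
Tokyo, 110000
Berlin, 60000


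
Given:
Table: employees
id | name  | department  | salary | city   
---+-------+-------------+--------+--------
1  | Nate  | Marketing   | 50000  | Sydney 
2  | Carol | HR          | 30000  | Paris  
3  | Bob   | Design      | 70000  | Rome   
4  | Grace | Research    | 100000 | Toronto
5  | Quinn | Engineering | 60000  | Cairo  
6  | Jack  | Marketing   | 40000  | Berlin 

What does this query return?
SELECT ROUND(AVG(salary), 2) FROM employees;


SUM(salary) = 350000
COUNT = 6
ROUND(AVG, 2) = ROUND(350000 / 6, 2) = 58333.33

58333.33


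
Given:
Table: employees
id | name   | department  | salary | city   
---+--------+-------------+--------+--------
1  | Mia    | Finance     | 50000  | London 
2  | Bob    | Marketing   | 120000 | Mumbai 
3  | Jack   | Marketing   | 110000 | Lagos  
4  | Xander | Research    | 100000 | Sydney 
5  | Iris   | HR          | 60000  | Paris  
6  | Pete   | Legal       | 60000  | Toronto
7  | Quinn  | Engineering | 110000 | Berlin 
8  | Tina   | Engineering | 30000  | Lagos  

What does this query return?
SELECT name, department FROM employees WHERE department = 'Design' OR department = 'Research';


Filtering: department = 'Design' OR 'Research'
Matching: 1 rows

1 rows:
Xander, Research


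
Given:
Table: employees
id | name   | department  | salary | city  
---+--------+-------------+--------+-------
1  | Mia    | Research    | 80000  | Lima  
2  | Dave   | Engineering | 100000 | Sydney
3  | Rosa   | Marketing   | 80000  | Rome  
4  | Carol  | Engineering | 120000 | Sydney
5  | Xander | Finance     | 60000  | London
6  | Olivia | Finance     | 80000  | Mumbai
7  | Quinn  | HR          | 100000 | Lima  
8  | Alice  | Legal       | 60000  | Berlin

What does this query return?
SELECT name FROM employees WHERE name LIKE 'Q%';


LIKE 'Q%' matches names starting with 'Q'
Matching: 1

1 rows:
Quinn


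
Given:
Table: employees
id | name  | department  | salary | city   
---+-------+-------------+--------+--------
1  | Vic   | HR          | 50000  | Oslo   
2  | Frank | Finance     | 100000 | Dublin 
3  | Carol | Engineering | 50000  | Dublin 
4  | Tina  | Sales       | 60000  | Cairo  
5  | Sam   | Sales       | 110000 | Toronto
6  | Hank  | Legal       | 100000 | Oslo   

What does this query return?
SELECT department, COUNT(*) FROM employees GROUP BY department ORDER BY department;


Assigning each row to its department group:
  Vic -> HR
  Frank -> Finance
  Carol -> Engineering
  Tina -> Sales
  Sam -> Sales
  Hank -> Legal


5 groups:
Engineering, 1
Finance, 1
HR, 1
Legal, 1
Sales, 2


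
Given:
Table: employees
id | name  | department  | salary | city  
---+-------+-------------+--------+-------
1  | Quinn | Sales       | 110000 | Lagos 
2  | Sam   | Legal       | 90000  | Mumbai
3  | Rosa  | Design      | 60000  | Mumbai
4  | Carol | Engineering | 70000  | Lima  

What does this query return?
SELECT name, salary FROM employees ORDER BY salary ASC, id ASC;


Sorting by salary ASC, then id ASC for ties

4 rows:
Rosa, 60000
Carol, 70000
Sam, 90000
Quinn, 110000


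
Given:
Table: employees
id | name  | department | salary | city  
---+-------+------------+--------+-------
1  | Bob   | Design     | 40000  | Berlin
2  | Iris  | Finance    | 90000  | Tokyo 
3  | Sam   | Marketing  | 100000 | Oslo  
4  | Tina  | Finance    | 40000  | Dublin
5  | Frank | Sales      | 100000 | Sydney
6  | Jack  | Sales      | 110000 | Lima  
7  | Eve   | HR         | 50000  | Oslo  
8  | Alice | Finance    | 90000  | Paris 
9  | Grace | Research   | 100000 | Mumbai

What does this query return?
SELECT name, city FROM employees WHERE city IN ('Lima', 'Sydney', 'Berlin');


Filtering: city IN ('Lima', 'Sydney', 'Berlin')
Matching: 3 rows

3 rows:
Bob, Berlin
Frank, Sydney
Jack, Lima


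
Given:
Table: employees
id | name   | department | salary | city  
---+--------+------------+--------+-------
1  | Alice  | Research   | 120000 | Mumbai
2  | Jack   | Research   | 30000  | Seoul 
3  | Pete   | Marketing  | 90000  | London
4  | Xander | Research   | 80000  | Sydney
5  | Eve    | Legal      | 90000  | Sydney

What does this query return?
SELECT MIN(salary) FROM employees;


Salaries: 120000, 30000, 90000, 80000, 90000
MIN = 30000

30000


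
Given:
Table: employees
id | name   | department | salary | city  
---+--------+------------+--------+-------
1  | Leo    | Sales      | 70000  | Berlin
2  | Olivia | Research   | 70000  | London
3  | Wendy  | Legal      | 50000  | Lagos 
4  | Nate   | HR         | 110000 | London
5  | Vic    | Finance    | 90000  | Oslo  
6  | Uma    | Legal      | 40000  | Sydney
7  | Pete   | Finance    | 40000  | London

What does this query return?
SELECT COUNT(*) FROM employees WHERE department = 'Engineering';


Counting rows where department = 'Engineering'


0


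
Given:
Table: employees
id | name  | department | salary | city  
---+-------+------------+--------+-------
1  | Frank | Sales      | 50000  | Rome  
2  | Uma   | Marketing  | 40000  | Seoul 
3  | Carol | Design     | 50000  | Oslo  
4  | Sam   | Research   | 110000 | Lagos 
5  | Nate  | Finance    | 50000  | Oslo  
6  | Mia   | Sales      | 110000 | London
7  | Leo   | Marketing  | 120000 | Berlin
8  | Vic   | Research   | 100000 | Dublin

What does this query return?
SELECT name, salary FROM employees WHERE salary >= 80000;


Filtering: salary >= 80000
Matching: 4 rows

4 rows:
Sam, 110000
Mia, 110000
Leo, 120000
Vic, 100000


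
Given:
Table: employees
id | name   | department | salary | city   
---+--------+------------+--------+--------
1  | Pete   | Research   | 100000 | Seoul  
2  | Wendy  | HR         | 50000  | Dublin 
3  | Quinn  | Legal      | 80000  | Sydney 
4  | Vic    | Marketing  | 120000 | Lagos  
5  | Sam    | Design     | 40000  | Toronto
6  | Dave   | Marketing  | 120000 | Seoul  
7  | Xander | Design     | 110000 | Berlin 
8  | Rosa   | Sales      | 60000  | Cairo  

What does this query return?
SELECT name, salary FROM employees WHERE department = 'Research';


Filtering: department = 'Research'
Matching rows: 1

1 rows:
Pete, 100000


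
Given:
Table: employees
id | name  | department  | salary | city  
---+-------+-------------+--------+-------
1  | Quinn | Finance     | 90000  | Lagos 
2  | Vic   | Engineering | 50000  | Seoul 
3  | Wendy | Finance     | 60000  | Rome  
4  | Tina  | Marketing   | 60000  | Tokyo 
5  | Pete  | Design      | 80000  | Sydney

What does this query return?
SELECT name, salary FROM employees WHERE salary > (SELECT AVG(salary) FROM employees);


Subquery: AVG(salary) = 68000.0
Filtering: salary > 68000.0
  Quinn (90000) -> MATCH
  Pete (80000) -> MATCH


2 rows:
Quinn, 90000
Pete, 80000


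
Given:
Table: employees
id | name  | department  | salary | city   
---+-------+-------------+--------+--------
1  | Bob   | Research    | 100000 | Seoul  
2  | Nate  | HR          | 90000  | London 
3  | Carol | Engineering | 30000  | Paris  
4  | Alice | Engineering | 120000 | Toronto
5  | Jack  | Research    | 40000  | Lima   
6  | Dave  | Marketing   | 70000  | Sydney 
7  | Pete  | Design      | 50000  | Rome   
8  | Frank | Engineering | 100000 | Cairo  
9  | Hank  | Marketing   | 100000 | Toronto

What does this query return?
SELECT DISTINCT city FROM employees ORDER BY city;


All 'city' values (row order): Seoul, London, Paris, Toronto, Lima, Sydney, Rome, Cairo, Toronto
Removing duplicates leaves 8 unique value(s).

8 values:
Cairo
Lima
London
Paris
Rome
Seoul
Sydney
Toronto


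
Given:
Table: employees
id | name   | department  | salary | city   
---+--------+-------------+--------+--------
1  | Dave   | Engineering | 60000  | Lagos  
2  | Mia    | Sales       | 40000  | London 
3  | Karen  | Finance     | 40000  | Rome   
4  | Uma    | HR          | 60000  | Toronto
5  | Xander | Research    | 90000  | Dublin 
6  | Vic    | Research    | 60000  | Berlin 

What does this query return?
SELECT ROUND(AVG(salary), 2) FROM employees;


SUM(salary) = 350000
COUNT = 6
ROUND(AVG, 2) = ROUND(350000 / 6, 2) = 58333.33

58333.33


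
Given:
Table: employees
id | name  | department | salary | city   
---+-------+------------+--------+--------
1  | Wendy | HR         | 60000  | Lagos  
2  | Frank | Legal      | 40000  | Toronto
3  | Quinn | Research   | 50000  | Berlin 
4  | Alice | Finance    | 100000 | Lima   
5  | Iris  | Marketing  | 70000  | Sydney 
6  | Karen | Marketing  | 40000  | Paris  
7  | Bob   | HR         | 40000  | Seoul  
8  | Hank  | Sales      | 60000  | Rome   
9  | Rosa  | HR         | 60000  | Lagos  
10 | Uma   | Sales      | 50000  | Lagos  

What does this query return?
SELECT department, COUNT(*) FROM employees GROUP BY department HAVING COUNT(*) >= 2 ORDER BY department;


Groups with count >= 2:
  HR: 3 -> PASS
  Marketing: 2 -> PASS
  Sales: 2 -> PASS
  Finance: 1 -> filtered out
  Legal: 1 -> filtered out
  Research: 1 -> filtered out


3 groups:
HR, 3
Marketing, 2
Sales, 2


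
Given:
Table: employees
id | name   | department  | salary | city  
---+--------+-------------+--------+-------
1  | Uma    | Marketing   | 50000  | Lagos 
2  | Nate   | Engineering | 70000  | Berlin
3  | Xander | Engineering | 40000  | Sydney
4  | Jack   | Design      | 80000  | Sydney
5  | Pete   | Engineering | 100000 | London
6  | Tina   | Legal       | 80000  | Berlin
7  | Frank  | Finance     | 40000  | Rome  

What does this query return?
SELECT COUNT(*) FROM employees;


COUNT(*) counts all rows

7


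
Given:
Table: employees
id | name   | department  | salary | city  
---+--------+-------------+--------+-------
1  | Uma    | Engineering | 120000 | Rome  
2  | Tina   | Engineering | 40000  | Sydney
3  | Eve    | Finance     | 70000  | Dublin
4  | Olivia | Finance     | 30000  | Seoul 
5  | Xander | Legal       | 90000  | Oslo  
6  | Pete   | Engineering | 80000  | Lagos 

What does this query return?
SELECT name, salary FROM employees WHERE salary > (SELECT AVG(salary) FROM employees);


Subquery: AVG(salary) = 71666.67
Filtering: salary > 71666.67
  Uma (120000) -> MATCH
  Xander (90000) -> MATCH
  Pete (80000) -> MATCH


3 rows:
Uma, 120000
Xander, 90000
Pete, 80000


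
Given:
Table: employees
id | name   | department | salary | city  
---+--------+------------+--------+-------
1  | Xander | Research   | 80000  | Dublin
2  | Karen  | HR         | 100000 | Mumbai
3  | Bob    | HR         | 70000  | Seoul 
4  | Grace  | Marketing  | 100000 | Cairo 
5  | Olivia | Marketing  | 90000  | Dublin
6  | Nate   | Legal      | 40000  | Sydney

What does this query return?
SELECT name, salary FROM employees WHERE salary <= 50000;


Filtering: salary <= 50000
Matching: 1 rows

1 rows:
Nate, 40000


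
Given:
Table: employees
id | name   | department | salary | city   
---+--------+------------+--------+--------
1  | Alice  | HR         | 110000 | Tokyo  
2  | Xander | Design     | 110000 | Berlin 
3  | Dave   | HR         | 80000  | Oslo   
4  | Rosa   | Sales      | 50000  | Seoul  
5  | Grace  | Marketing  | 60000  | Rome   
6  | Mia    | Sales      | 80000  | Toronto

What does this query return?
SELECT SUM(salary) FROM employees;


SUM(salary) = 110000 + 110000 + 80000 + 50000 + 60000 + 80000 = 490000

490000


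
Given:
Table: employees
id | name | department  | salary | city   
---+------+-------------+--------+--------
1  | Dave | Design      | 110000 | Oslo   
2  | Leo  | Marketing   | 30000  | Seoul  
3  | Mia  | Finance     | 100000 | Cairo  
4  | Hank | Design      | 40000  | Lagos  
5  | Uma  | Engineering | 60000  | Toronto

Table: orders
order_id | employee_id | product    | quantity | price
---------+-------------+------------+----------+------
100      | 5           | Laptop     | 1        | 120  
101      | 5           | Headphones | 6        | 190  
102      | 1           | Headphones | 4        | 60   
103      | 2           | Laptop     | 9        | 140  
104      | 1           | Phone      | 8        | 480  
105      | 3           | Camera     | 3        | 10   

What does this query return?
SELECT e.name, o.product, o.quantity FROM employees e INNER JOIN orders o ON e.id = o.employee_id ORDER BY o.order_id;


Joining employees.id = orders.employee_id:
  employee Uma (id=5) -> order Laptop
  employee Uma (id=5) -> order Headphones
  employee Dave (id=1) -> order Headphones
  employee Leo (id=2) -> order Laptop
  employee Dave (id=1) -> order Phone
  employee Mia (id=3) -> order Camera


6 rows:
Uma, Laptop, 1
Uma, Headphones, 6
Dave, Headphones, 4
Leo, Laptop, 9
Dave, Phone, 8
Mia, Camera, 3


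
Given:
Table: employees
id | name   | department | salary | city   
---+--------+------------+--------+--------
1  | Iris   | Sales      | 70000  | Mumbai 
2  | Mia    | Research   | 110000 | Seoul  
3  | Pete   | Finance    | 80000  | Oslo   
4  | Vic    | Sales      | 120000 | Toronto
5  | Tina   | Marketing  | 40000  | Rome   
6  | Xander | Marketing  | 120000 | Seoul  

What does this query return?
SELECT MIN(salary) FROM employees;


Salaries: 70000, 110000, 80000, 120000, 40000, 120000
MIN = 40000

40000


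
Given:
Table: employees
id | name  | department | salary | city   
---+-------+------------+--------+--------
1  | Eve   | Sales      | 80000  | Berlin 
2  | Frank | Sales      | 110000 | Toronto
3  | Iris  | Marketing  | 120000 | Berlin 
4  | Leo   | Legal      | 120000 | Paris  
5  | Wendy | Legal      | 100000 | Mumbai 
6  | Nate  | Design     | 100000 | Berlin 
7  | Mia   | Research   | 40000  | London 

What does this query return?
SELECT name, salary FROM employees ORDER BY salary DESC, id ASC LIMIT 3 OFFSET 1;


Sort by salary DESC (id ASC tiebreak), then skip 1 and take 3
Rows 2 through 4

3 rows:
Leo, 120000
Frank, 110000
Wendy, 100000


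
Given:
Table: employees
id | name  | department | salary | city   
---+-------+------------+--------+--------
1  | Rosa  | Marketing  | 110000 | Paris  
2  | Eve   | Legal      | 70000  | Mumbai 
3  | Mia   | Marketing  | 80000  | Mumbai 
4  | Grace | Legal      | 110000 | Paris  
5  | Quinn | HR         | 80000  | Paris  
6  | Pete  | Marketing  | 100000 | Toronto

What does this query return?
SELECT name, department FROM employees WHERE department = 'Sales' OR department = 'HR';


Filtering: department = 'Sales' OR 'HR'
Matching: 1 rows

1 rows:
Quinn, HR


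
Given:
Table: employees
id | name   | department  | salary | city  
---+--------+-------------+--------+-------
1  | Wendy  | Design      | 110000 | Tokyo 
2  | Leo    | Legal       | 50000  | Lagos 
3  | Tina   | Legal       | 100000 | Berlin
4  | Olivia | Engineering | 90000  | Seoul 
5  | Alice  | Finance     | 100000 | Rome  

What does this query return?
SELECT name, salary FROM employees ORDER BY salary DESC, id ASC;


Sorting by salary DESC, then id ASC for ties

5 rows:
Wendy, 110000
Tina, 100000
Alice, 100000
Olivia, 90000
Leo, 50000


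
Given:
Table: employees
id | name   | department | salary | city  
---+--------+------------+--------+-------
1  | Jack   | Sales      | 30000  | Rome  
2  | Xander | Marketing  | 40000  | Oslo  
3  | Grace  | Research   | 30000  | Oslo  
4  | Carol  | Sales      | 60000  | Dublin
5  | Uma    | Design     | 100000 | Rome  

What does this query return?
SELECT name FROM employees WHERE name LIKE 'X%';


LIKE 'X%' matches names starting with 'X'
Matching: 1

1 rows:
Xander


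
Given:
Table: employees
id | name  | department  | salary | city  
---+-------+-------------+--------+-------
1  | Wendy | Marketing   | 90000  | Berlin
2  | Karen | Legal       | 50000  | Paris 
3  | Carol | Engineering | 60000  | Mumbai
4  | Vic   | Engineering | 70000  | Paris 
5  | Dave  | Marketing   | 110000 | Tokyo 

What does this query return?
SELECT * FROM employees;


SELECT * returns all 5 rows with all columns

5 rows:
1, Wendy, Marketing, 90000, Berlin
2, Karen, Legal, 50000, Paris
3, Carol, Engineering, 60000, Mumbai
4, Vic, Engineering, 70000, Paris
5, Dave, Marketing, 110000, Tokyo
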